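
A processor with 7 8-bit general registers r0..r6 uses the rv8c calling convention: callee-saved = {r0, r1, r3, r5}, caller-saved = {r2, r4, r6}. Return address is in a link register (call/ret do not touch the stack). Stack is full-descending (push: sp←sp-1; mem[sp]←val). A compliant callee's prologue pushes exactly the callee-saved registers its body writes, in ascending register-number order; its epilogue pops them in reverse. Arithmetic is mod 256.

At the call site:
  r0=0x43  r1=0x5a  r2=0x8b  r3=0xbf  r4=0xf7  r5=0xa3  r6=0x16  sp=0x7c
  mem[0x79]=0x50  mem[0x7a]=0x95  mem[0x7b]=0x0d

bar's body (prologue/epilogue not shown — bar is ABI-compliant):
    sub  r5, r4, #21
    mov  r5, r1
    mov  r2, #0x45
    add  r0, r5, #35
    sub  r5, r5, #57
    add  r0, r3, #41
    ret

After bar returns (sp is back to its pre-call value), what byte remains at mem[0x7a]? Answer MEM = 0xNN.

MEM = 0xa3

prologue: push r0 -> mem[0x7b]=0x43, sp=0x7b
prologue: push r5 -> mem[0x7a]=0xa3, sp=0x7a
body[0] sub  r5, r4, #21 -> r5=0xe2
body[1] mov  r5, r1 -> r5=0x5a
body[2] mov  r2, #0x45 -> r2=0x45
body[3] add  r0, r5, #35 -> r0=0x7d
body[4] sub  r5, r5, #57 -> r5=0x21
body[5] add  r0, r3, #41 -> r0=0xe8
epilogue: pop r5=0xa3, sp=0x7b
epilogue: pop r0=0x43, sp=0x7c
prologue pushed ['r0', 'r5'] at ['0x7b', '0x7a']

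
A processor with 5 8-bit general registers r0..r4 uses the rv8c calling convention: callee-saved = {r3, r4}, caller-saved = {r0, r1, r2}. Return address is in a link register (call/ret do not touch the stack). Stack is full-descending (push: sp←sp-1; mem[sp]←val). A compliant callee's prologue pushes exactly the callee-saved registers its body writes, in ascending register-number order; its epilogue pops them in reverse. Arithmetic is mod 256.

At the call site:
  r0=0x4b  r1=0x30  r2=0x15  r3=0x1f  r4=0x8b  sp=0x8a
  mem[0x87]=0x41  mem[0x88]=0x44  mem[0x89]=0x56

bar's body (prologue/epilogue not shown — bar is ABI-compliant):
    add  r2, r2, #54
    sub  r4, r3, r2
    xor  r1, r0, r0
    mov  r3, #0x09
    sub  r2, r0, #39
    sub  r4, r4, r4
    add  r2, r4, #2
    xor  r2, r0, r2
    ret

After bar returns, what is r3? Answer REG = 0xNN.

REG = 0x1f

prologue: push r3 -> mem[0x89]=0x1f, sp=0x89
prologue: push r4 -> mem[0x88]=0x8b, sp=0x88
body[0] add  r2, r2, #54 -> r2=0x4b
body[1] sub  r4, r3, r2 -> r4=0xd4
body[2] xor  r1, r0, r0 -> r1=0x00
body[3] mov  r3, #0x09 -> r3=0x09
body[4] sub  r2, r0, #39 -> r2=0x24
body[5] sub  r4, r4, r4 -> r4=0x00
body[6] add  r2, r4, #2 -> r2=0x02
body[7] xor  r2, r0, r2 -> r2=0x49
epilogue: pop r4=0x8b, sp=0x89
epilogue: pop r3=0x1f, sp=0x8a
r3 is callee-saved -> restored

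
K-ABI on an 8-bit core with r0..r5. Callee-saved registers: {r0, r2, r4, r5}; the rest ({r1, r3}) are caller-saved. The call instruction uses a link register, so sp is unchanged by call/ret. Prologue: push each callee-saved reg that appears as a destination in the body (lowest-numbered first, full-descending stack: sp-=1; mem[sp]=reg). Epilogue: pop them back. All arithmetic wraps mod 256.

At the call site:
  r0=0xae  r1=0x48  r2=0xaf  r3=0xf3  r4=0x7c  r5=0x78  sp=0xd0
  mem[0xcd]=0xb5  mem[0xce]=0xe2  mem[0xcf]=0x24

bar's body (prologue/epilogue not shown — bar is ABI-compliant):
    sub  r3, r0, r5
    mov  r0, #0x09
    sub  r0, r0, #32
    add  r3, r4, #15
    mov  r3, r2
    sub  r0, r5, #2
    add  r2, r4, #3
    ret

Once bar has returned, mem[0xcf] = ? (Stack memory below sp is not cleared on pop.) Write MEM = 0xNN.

prologue: push r0 -> mem[0xcf]=0xae, sp=0xcf
prologue: push r2 -> mem[0xce]=0xaf, sp=0xce
body[0] sub  r3, r0, r5 -> r3=0x36
body[1] mov  r0, #0x09 -> r0=0x09
body[2] sub  r0, r0, #32 -> r0=0xe9
body[3] add  r3, r4, #15 -> r3=0x8b
body[4] mov  r3, r2 -> r3=0xaf
body[5] sub  r0, r5, #2 -> r0=0x76
body[6] add  r2, r4, #3 -> r2=0x7f
epilogue: pop r2=0xaf, sp=0xcf
epilogue: pop r0=0xae, sp=0xd0
prologue pushed ['r0', 'r2'] at ['0xcf', '0xce']

MEM = 0xae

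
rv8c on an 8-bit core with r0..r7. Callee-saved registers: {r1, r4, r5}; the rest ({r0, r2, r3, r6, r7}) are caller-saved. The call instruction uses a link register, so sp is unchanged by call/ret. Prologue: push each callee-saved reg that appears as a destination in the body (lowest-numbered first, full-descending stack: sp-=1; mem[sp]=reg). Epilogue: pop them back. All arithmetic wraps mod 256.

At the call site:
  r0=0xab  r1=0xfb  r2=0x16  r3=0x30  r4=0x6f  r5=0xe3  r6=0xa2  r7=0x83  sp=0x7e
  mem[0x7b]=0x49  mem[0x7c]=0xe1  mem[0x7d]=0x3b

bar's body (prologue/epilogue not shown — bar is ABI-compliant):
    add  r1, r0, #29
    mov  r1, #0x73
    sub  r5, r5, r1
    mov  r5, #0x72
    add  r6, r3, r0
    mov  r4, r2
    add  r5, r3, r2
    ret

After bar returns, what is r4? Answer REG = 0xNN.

REG = 0x6f

prologue: push r1 → mem[0x7d]=0xfb, sp=0x7d
prologue: push r4 → mem[0x7c]=0x6f, sp=0x7c
prologue: push r5 → mem[0x7b]=0xe3, sp=0x7b
body[0] add  r1, r0, #29 → r1=0xc8
body[1] mov  r1, #0x73 → r1=0x73
body[2] sub  r5, r5, r1 → r5=0x70
body[3] mov  r5, #0x72 → r5=0x72
body[4] add  r6, r3, r0 → r6=0xdb
body[5] mov  r4, r2 → r4=0x16
body[6] add  r5, r3, r2 → r5=0x46
epilogue: pop r5=0xe3, sp=0x7c
epilogue: pop r4=0x6f, sp=0x7d
epilogue: pop r1=0xfb, sp=0x7e
r4 is callee-saved → restored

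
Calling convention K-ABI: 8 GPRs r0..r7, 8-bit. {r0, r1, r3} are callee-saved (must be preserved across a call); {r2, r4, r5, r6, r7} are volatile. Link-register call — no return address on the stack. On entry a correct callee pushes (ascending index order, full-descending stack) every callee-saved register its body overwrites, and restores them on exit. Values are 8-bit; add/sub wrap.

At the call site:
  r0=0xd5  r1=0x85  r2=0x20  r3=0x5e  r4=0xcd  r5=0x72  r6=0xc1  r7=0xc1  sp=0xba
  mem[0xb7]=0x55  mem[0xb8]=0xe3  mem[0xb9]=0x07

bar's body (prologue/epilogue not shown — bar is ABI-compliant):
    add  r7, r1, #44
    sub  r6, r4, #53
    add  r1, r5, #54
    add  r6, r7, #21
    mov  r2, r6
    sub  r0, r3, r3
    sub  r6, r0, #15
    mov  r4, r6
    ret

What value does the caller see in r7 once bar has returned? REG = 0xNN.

prologue: push r0 → mem[0xb9]=0xd5, sp=0xb9
prologue: push r1 → mem[0xb8]=0x85, sp=0xb8
body[0] add  r7, r1, #44 → r7=0xb1
body[1] sub  r6, r4, #53 → r6=0x98
body[2] add  r1, r5, #54 → r1=0xa8
body[3] add  r6, r7, #21 → r6=0xc6
body[4] mov  r2, r6 → r2=0xc6
body[5] sub  r0, r3, r3 → r0=0x00
body[6] sub  r6, r0, #15 → r6=0xf1
body[7] mov  r4, r6 → r4=0xf1
epilogue: pop r1=0x85, sp=0xb9
epilogue: pop r0=0xd5, sp=0xba
r7 is caller-saved → body value

REG = 0xb1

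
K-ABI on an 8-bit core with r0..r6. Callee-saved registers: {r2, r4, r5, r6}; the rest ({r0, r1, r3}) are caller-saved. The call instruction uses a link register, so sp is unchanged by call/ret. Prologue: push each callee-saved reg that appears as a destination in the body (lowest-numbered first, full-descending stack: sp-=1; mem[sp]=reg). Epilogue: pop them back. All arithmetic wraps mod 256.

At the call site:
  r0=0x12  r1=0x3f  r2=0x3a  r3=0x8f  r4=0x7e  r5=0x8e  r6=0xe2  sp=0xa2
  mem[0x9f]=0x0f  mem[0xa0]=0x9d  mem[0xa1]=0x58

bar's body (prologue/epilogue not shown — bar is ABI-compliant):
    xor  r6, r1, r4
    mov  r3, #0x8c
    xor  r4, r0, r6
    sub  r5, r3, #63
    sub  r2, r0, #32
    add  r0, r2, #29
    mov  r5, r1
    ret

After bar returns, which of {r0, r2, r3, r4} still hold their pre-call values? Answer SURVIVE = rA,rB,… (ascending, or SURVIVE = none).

SURVIVE = r2,r4

prologue: push r2 → mem[0xa1]=0x3a, sp=0xa1
prologue: push r4 → mem[0xa0]=0x7e, sp=0xa0
prologue: push r5 → mem[0x9f]=0x8e, sp=0x9f
prologue: push r6 → mem[0x9e]=0xe2, sp=0x9e
body[0] xor  r6, r1, r4 → r6=0x41
body[1] mov  r3, #0x8c → r3=0x8c
body[2] xor  r4, r0, r6 → r4=0x53
body[3] sub  r5, r3, #63 → r5=0x4d
body[4] sub  r2, r0, #32 → r2=0xf2
body[5] add  r0, r2, #29 → r0=0x0f
body[6] mov  r5, r1 → r5=0x3f
epilogue: pop r6=0xe2, sp=0x9f
epilogue: pop r5=0x8e, sp=0xa0
epilogue: pop r4=0x7e, sp=0xa1
epilogue: pop r2=0x3a, sp=0xa2
r0: caller-saved, written=True
r2: callee-saved, written=True
r3: caller-saved, written=True
r4: callee-saved, written=True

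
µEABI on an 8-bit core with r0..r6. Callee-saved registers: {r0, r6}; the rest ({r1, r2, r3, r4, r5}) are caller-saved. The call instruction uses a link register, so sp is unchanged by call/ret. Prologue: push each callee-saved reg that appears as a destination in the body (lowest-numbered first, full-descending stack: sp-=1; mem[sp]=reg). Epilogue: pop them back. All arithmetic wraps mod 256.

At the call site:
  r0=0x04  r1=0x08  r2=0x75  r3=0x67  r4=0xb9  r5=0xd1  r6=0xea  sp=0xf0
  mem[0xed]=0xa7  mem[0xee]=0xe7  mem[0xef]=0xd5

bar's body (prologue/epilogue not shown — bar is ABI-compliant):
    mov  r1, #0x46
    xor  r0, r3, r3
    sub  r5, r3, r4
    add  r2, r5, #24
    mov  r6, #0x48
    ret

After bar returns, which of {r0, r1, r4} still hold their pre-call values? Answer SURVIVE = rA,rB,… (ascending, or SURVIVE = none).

SURVIVE = r0,r4

prologue: push r0 → mem[0xef]=0x04, sp=0xef
prologue: push r6 → mem[0xee]=0xea, sp=0xee
body[0] mov  r1, #0x46 → r1=0x46
body[1] xor  r0, r3, r3 → r0=0x00
body[2] sub  r5, r3, r4 → r5=0xae
body[3] add  r2, r5, #24 → r2=0xc6
body[4] mov  r6, #0x48 → r6=0x48
epilogue: pop r6=0xea, sp=0xef
epilogue: pop r0=0x04, sp=0xf0
r0: callee-saved, written=True
r1: caller-saved, written=True
r4: caller-saved, written=False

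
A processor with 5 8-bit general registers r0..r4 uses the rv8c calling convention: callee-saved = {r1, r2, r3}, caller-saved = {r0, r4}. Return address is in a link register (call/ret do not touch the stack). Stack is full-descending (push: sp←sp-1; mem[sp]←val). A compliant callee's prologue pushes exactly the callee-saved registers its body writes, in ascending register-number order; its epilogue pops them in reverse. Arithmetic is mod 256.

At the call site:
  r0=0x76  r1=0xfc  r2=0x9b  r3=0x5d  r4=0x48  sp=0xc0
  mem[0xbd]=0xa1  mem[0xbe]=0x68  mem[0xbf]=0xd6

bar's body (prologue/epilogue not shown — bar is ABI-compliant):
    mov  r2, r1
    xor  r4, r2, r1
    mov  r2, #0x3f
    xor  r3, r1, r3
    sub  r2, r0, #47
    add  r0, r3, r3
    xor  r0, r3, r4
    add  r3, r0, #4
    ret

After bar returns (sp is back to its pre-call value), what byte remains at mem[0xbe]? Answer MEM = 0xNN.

MEM = 0x5d

prologue: push r2 -> mem[0xbf]=0x9b, sp=0xbf
prologue: push r3 -> mem[0xbe]=0x5d, sp=0xbe
body[0] mov  r2, r1 -> r2=0xfc
body[1] xor  r4, r2, r1 -> r4=0x00
body[2] mov  r2, #0x3f -> r2=0x3f
body[3] xor  r3, r1, r3 -> r3=0xa1
body[4] sub  r2, r0, #47 -> r2=0x47
body[5] add  r0, r3, r3 -> r0=0x42
body[6] xor  r0, r3, r4 -> r0=0xa1
body[7] add  r3, r0, #4 -> r3=0xa5
epilogue: pop r3=0x5d, sp=0xbf
epilogue: pop r2=0x9b, sp=0xc0
prologue pushed ['r2', 'r3'] at ['0xbf', '0xbe']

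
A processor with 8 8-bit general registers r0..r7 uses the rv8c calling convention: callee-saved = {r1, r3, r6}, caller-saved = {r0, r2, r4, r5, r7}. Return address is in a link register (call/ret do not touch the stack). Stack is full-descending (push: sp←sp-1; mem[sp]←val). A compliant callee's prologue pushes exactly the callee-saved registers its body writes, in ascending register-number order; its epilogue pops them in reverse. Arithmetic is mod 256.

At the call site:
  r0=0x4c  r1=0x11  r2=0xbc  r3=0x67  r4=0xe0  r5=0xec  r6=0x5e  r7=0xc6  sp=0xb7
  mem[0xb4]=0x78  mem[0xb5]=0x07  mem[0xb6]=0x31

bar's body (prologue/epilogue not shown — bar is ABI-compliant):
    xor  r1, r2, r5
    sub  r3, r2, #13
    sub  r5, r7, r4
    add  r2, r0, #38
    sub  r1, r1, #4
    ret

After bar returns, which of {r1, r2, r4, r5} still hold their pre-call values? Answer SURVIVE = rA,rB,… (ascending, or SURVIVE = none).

prologue: push r1 -> mem[0xb6]=0x11, sp=0xb6
prologue: push r3 -> mem[0xb5]=0x67, sp=0xb5
body[0] xor  r1, r2, r5 -> r1=0x50
body[1] sub  r3, r2, #13 -> r3=0xaf
body[2] sub  r5, r7, r4 -> r5=0xe6
body[3] add  r2, r0, #38 -> r2=0x72
body[4] sub  r1, r1, #4 -> r1=0x4c
epilogue: pop r3=0x67, sp=0xb6
epilogue: pop r1=0x11, sp=0xb7
r1: callee-saved, written=True
r2: caller-saved, written=True
r4: caller-saved, written=False
r5: caller-saved, written=True

SURVIVE = r1,r4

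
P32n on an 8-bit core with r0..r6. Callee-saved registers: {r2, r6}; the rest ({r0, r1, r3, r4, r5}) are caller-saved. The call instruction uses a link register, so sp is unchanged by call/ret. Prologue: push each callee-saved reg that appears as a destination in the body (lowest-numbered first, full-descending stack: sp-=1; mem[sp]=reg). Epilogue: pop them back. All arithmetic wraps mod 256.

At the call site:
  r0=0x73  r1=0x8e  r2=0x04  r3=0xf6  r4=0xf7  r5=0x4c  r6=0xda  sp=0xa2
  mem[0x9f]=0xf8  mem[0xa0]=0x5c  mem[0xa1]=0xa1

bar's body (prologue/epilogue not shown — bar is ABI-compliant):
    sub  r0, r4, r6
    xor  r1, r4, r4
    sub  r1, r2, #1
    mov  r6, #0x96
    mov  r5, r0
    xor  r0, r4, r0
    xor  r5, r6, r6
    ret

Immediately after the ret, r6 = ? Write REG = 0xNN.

REG = 0xda

prologue: push r6 -> mem[0xa1]=0xda, sp=0xa1
body[0] sub  r0, r4, r6 -> r0=0x1d
body[1] xor  r1, r4, r4 -> r1=0x00
body[2] sub  r1, r2, #1 -> r1=0x03
body[3] mov  r6, #0x96 -> r6=0x96
body[4] mov  r5, r0 -> r5=0x1d
body[5] xor  r0, r4, r0 -> r0=0xea
body[6] xor  r5, r6, r6 -> r5=0x00
epilogue: pop r6=0xda, sp=0xa2
r6 is callee-saved -> restored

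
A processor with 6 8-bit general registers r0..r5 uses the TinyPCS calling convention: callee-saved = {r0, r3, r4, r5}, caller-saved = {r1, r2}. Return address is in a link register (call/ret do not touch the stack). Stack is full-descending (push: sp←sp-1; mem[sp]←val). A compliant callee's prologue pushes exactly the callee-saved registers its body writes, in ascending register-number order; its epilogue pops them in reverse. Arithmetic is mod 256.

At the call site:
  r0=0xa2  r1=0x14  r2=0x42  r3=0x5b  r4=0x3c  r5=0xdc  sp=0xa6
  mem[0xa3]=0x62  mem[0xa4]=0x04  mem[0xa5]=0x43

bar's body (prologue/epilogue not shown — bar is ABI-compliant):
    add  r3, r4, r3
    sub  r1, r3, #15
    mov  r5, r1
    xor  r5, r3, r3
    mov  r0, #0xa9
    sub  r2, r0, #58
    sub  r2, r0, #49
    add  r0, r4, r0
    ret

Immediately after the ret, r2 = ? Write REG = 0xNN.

prologue: push r0 → mem[0xa5]=0xa2, sp=0xa5
prologue: push r3 → mem[0xa4]=0x5b, sp=0xa4
prologue: push r5 → mem[0xa3]=0xdc, sp=0xa3
body[0] add  r3, r4, r3 → r3=0x97
body[1] sub  r1, r3, #15 → r1=0x88
body[2] mov  r5, r1 → r5=0x88
body[3] xor  r5, r3, r3 → r5=0x00
body[4] mov  r0, #0xa9 → r0=0xa9
body[5] sub  r2, r0, #58 → r2=0x6f
body[6] sub  r2, r0, #49 → r2=0x78
body[7] add  r0, r4, r0 → r0=0xe5
epilogue: pop r5=0xdc, sp=0xa4
epilogue: pop r3=0x5b, sp=0xa5
epilogue: pop r0=0xa2, sp=0xa6
r2 is caller-saved → body value

REG = 0x78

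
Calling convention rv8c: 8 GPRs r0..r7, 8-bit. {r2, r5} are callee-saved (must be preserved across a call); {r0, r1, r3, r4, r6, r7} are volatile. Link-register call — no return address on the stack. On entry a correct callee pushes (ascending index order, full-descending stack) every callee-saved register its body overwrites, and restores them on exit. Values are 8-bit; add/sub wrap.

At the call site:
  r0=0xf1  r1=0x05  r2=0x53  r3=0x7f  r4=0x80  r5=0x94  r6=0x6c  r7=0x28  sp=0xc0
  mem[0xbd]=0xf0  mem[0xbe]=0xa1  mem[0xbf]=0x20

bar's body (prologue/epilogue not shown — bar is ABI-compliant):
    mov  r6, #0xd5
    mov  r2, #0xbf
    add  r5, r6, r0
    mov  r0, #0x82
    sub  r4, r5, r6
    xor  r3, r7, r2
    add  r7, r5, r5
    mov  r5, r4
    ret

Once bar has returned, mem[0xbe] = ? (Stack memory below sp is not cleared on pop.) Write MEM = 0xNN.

MEM = 0x94

prologue: push r2 -> mem[0xbf]=0x53, sp=0xbf
prologue: push r5 -> mem[0xbe]=0x94, sp=0xbe
body[0] mov  r6, #0xd5 -> r6=0xd5
body[1] mov  r2, #0xbf -> r2=0xbf
body[2] add  r5, r6, r0 -> r5=0xc6
body[3] mov  r0, #0x82 -> r0=0x82
body[4] sub  r4, r5, r6 -> r4=0xf1
body[5] xor  r3, r7, r2 -> r3=0x97
body[6] add  r7, r5, r5 -> r7=0x8c
body[7] mov  r5, r4 -> r5=0xf1
epilogue: pop r5=0x94, sp=0xbf
epilogue: pop r2=0x53, sp=0xc0
prologue pushed ['r2', 'r5'] at ['0xbf', '0xbe']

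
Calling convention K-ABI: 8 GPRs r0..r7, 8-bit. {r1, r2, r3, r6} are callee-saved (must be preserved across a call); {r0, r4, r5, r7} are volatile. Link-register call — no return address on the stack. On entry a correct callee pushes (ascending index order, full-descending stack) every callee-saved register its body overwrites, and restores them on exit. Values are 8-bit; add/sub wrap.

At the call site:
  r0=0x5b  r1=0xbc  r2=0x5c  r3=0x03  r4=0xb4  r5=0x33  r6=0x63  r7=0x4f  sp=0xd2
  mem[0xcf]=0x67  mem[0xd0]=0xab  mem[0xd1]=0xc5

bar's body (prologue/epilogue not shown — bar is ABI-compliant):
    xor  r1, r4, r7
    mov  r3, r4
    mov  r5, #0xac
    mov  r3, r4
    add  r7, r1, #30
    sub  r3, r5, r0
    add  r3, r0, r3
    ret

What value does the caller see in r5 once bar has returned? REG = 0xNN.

REG = 0xac

prologue: push r1 -> mem[0xd1]=0xbc, sp=0xd1
prologue: push r3 -> mem[0xd0]=0x03, sp=0xd0
body[0] xor  r1, r4, r7 -> r1=0xfb
body[1] mov  r3, r4 -> r3=0xb4
body[2] mov  r5, #0xac -> r5=0xac
body[3] mov  r3, r4 -> r3=0xb4
body[4] add  r7, r1, #30 -> r7=0x19
body[5] sub  r3, r5, r0 -> r3=0x51
body[6] add  r3, r0, r3 -> r3=0xac
epilogue: pop r3=0x03, sp=0xd1
epilogue: pop r1=0xbc, sp=0xd2
r5 is caller-saved -> body value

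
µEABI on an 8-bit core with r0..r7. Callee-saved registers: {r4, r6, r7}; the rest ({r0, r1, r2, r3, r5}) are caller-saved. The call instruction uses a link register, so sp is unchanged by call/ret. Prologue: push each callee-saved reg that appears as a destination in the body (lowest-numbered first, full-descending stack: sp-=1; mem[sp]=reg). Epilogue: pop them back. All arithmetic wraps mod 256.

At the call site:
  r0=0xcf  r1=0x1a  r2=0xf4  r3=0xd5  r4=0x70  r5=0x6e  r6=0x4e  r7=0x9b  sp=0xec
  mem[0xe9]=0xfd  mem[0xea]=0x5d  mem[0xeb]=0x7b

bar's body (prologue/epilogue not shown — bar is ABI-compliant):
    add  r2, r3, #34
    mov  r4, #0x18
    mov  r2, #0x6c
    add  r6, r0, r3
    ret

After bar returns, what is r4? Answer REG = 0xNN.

REG = 0x70

prologue: push r4 -> mem[0xeb]=0x70, sp=0xeb
prologue: push r6 -> mem[0xea]=0x4e, sp=0xea
body[0] add  r2, r3, #34 -> r2=0xf7
body[1] mov  r4, #0x18 -> r4=0x18
body[2] mov  r2, #0x6c -> r2=0x6c
body[3] add  r6, r0, r3 -> r6=0xa4
epilogue: pop r6=0x4e, sp=0xeb
epilogue: pop r4=0x70, sp=0xec
r4 is callee-saved -> restored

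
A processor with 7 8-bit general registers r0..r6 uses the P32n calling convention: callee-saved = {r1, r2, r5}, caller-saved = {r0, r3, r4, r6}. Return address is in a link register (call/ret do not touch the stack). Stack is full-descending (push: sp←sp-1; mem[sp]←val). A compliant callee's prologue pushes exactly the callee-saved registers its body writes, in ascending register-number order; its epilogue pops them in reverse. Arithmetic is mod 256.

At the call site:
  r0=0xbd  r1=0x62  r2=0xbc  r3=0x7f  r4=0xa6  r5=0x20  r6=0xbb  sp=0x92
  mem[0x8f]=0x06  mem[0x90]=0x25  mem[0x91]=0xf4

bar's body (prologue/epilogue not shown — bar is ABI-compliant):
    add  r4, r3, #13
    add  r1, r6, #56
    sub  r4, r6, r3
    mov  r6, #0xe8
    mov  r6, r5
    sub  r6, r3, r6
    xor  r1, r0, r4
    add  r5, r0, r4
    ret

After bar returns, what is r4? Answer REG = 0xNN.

prologue: push r1 → mem[0x91]=0x62, sp=0x91
prologue: push r5 → mem[0x90]=0x20, sp=0x90
body[0] add  r4, r3, #13 → r4=0x8c
body[1] add  r1, r6, #56 → r1=0xf3
body[2] sub  r4, r6, r3 → r4=0x3c
body[3] mov  r6, #0xe8 → r6=0xe8
body[4] mov  r6, r5 → r6=0x20
body[5] sub  r6, r3, r6 → r6=0x5f
body[6] xor  r1, r0, r4 → r1=0x81
body[7] add  r5, r0, r4 → r5=0xf9
epilogue: pop r5=0x20, sp=0x91
epilogue: pop r1=0x62, sp=0x92
r4 is caller-saved → body value

REG = 0x3c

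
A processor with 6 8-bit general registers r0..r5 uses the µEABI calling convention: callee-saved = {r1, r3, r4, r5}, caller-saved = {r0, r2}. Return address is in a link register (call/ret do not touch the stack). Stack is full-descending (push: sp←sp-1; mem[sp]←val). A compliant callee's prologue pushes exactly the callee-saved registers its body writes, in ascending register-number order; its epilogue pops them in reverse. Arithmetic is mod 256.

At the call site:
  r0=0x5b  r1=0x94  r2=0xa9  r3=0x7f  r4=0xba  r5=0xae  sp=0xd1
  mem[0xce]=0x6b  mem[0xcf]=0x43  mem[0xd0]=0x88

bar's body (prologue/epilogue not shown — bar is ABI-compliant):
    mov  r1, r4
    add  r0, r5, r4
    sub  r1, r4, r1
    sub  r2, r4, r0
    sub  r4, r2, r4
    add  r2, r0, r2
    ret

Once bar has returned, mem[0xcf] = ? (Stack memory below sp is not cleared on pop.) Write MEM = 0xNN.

MEM = 0xba

prologue: push r1 → mem[0xd0]=0x94, sp=0xd0
prologue: push r4 → mem[0xcf]=0xba, sp=0xcf
body[0] mov  r1, r4 → r1=0xba
body[1] add  r0, r5, r4 → r0=0x68
body[2] sub  r1, r4, r1 → r1=0x00
body[3] sub  r2, r4, r0 → r2=0x52
body[4] sub  r4, r2, r4 → r4=0x98
body[5] add  r2, r0, r2 → r2=0xba
epilogue: pop r4=0xba, sp=0xd0
epilogue: pop r1=0x94, sp=0xd1
prologue pushed ['r1', 'r4'] at ['0xd0', '0xcf']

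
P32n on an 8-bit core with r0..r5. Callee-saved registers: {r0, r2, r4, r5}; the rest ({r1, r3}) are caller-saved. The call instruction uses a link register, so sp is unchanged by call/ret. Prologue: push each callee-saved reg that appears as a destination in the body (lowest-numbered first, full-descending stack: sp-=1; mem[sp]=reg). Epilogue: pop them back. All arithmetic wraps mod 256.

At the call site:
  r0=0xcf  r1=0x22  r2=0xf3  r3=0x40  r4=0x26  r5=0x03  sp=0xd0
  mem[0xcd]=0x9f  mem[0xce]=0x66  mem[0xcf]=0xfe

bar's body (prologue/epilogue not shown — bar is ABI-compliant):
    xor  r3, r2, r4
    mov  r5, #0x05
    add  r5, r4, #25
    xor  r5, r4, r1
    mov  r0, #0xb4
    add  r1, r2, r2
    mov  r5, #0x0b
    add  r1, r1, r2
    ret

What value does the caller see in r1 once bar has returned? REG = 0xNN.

prologue: push r0 → mem[0xcf]=0xcf, sp=0xcf
prologue: push r5 → mem[0xce]=0x03, sp=0xce
body[0] xor  r3, r2, r4 → r3=0xd5
body[1] mov  r5, #0x05 → r5=0x05
body[2] add  r5, r4, #25 → r5=0x3f
body[3] xor  r5, r4, r1 → r5=0x04
body[4] mov  r0, #0xb4 → r0=0xb4
body[5] add  r1, r2, r2 → r1=0xe6
body[6] mov  r5, #0x0b → r5=0x0b
body[7] add  r1, r1, r2 → r1=0xd9
epilogue: pop r5=0x03, sp=0xcf
epilogue: pop r0=0xcf, sp=0xd0
r1 is caller-saved → body value

REG = 0xd9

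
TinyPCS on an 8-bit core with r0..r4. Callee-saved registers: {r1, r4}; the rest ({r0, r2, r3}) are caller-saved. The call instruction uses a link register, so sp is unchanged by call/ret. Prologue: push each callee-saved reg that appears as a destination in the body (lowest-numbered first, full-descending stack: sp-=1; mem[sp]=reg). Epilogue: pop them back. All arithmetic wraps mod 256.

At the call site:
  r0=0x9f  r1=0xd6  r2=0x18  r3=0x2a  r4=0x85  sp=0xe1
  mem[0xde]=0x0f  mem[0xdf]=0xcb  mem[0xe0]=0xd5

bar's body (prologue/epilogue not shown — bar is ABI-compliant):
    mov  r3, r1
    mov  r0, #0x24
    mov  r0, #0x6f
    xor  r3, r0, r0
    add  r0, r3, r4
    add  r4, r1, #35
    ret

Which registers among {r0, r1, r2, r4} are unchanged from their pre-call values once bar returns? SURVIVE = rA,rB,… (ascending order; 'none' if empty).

prologue: push r4 -> mem[0xe0]=0x85, sp=0xe0
body[0] mov  r3, r1 -> r3=0xd6
body[1] mov  r0, #0x24 -> r0=0x24
body[2] mov  r0, #0x6f -> r0=0x6f
body[3] xor  r3, r0, r0 -> r3=0x00
body[4] add  r0, r3, r4 -> r0=0x85
body[5] add  r4, r1, #35 -> r4=0xf9
epilogue: pop r4=0x85, sp=0xe1
r0: caller-saved, written=True
r1: callee-saved, written=False
r2: caller-saved, written=False
r4: callee-saved, written=True

SURVIVE = r1,r2,r4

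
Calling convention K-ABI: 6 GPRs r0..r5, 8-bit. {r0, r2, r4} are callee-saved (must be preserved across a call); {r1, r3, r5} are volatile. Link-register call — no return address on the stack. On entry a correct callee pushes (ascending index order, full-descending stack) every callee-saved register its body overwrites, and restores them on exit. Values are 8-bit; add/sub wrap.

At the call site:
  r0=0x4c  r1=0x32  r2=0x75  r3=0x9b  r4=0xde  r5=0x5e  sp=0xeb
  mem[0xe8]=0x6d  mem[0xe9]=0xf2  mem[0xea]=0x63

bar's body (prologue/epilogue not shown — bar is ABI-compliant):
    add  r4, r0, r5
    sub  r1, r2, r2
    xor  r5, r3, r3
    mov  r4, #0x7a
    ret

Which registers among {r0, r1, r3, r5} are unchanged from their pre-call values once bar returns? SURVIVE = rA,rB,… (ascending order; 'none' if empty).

SURVIVE = r0,r3

prologue: push r4 -> mem[0xea]=0xde, sp=0xea
body[0] add  r4, r0, r5 -> r4=0xaa
body[1] sub  r1, r2, r2 -> r1=0x00
body[2] xor  r5, r3, r3 -> r5=0x00
body[3] mov  r4, #0x7a -> r4=0x7a
epilogue: pop r4=0xde, sp=0xeb
r0: callee-saved, written=False
r1: caller-saved, written=True
r3: caller-saved, written=False
r5: caller-saved, written=True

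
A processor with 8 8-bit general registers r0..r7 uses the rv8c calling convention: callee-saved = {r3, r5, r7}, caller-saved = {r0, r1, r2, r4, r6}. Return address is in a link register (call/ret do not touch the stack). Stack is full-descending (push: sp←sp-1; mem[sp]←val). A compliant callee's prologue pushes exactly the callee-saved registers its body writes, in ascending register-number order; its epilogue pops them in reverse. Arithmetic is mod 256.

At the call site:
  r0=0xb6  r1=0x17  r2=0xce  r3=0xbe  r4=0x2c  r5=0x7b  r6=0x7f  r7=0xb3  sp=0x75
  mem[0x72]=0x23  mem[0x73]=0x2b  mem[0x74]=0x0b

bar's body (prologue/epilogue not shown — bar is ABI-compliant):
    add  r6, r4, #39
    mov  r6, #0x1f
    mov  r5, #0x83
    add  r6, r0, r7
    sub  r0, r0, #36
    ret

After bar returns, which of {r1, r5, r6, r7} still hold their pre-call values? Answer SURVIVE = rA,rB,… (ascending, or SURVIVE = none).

prologue: push r5 -> mem[0x74]=0x7b, sp=0x74
body[0] add  r6, r4, #39 -> r6=0x53
body[1] mov  r6, #0x1f -> r6=0x1f
body[2] mov  r5, #0x83 -> r5=0x83
body[3] add  r6, r0, r7 -> r6=0x69
body[4] sub  r0, r0, #36 -> r0=0x92
epilogue: pop r5=0x7b, sp=0x75
r1: caller-saved, written=False
r5: callee-saved, written=True
r6: caller-saved, written=True
r7: callee-saved, written=False

SURVIVE = r1,r5,r7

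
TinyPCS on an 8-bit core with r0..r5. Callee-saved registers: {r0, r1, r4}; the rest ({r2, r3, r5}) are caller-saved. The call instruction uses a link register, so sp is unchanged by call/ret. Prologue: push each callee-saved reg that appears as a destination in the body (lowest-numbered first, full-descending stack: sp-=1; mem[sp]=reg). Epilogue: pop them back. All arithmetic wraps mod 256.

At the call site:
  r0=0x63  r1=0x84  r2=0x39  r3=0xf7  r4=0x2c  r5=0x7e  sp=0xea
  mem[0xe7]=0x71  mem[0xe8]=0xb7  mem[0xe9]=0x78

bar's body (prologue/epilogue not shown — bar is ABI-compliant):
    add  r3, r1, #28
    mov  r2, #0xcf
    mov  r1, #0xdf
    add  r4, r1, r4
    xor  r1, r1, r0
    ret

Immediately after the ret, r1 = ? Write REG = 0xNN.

prologue: push r1 → mem[0xe9]=0x84, sp=0xe9
prologue: push r4 → mem[0xe8]=0x2c, sp=0xe8
body[0] add  r3, r1, #28 → r3=0xa0
body[1] mov  r2, #0xcf → r2=0xcf
body[2] mov  r1, #0xdf → r1=0xdf
body[3] add  r4, r1, r4 → r4=0x0b
body[4] xor  r1, r1, r0 → r1=0xbc
epilogue: pop r4=0x2c, sp=0xe9
epilogue: pop r1=0x84, sp=0xea
r1 is callee-saved → restored

REG = 0x84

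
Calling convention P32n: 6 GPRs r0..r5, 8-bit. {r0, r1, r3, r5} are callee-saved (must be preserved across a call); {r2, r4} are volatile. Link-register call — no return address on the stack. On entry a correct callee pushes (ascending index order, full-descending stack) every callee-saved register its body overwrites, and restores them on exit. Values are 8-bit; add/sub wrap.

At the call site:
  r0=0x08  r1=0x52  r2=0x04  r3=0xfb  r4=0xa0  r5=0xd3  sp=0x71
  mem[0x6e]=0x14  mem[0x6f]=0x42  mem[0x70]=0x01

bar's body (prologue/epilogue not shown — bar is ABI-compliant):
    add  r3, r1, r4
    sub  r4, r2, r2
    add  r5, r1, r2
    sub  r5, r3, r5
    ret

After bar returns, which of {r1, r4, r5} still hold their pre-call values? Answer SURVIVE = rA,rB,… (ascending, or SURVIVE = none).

SURVIVE = r1,r5

prologue: push r3 -> mem[0x70]=0xfb, sp=0x70
prologue: push r5 -> mem[0x6f]=0xd3, sp=0x6f
body[0] add  r3, r1, r4 -> r3=0xf2
body[1] sub  r4, r2, r2 -> r4=0x00
body[2] add  r5, r1, r2 -> r5=0x56
body[3] sub  r5, r3, r5 -> r5=0x9c
epilogue: pop r5=0xd3, sp=0x70
epilogue: pop r3=0xfb, sp=0x71
r1: callee-saved, written=False
r4: caller-saved, written=True
r5: callee-saved, written=True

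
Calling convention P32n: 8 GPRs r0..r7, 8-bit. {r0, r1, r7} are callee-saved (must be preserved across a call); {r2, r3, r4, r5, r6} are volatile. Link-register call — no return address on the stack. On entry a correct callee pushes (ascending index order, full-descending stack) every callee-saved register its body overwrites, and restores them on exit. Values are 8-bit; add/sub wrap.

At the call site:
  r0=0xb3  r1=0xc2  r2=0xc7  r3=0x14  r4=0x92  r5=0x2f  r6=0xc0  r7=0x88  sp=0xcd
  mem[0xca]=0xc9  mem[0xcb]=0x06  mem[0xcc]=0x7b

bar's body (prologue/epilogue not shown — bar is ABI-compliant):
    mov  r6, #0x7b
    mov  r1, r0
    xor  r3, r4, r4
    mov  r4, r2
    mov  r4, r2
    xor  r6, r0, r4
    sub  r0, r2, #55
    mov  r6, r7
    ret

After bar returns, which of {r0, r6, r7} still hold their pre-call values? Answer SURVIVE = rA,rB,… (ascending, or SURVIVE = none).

SURVIVE = r0,r7

prologue: push r0 -> mem[0xcc]=0xb3, sp=0xcc
prologue: push r1 -> mem[0xcb]=0xc2, sp=0xcb
body[0] mov  r6, #0x7b -> r6=0x7b
body[1] mov  r1, r0 -> r1=0xb3
body[2] xor  r3, r4, r4 -> r3=0x00
body[3] mov  r4, r2 -> r4=0xc7
body[4] mov  r4, r2 -> r4=0xc7
body[5] xor  r6, r0, r4 -> r6=0x74
body[6] sub  r0, r2, #55 -> r0=0x90
body[7] mov  r6, r7 -> r6=0x88
epilogue: pop r1=0xc2, sp=0xcc
epilogue: pop r0=0xb3, sp=0xcd
r0: callee-saved, written=True
r6: caller-saved, written=True
r7: callee-saved, written=False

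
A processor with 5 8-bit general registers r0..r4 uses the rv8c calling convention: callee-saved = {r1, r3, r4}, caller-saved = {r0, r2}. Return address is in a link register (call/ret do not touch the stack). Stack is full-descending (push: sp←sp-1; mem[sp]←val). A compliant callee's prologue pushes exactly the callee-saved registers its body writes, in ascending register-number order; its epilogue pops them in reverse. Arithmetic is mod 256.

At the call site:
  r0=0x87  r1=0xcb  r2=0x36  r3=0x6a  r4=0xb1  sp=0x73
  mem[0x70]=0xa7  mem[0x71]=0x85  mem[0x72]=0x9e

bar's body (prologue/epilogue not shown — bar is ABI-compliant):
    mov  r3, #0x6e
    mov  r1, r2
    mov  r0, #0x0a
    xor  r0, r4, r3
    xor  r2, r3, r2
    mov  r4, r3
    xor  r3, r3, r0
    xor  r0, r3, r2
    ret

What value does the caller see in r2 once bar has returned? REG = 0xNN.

REG = 0x58

prologue: push r1 → mem[0x72]=0xcb, sp=0x72
prologue: push r3 → mem[0x71]=0x6a, sp=0x71
prologue: push r4 → mem[0x70]=0xb1, sp=0x70
body[0] mov  r3, #0x6e → r3=0x6e
body[1] mov  r1, r2 → r1=0x36
body[2] mov  r0, #0x0a → r0=0x0a
body[3] xor  r0, r4, r3 → r0=0xdf
body[4] xor  r2, r3, r2 → r2=0x58
body[5] mov  r4, r3 → r4=0x6e
body[6] xor  r3, r3, r0 → r3=0xb1
body[7] xor  r0, r3, r2 → r0=0xe9
epilogue: pop r4=0xb1, sp=0x71
epilogue: pop r3=0x6a, sp=0x72
epilogue: pop r1=0xcb, sp=0x73
r2 is caller-saved → body value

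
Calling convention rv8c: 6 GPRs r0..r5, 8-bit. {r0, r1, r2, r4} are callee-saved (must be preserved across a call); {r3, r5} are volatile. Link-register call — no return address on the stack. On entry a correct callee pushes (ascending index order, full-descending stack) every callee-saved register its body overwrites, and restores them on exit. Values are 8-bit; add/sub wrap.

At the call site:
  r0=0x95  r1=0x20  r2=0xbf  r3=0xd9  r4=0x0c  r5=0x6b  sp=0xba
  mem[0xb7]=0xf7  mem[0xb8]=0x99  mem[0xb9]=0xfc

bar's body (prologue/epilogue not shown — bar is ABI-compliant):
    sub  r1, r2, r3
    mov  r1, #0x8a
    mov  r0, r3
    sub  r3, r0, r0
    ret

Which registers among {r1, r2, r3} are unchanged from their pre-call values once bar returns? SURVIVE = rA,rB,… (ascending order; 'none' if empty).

SURVIVE = r1,r2

prologue: push r0 -> mem[0xb9]=0x95, sp=0xb9
prologue: push r1 -> mem[0xb8]=0x20, sp=0xb8
body[0] sub  r1, r2, r3 -> r1=0xe6
body[1] mov  r1, #0x8a -> r1=0x8a
body[2] mov  r0, r3 -> r0=0xd9
body[3] sub  r3, r0, r0 -> r3=0x00
epilogue: pop r1=0x20, sp=0xb9
epilogue: pop r0=0x95, sp=0xba
r1: callee-saved, written=True
r2: callee-saved, written=False
r3: caller-saved, written=True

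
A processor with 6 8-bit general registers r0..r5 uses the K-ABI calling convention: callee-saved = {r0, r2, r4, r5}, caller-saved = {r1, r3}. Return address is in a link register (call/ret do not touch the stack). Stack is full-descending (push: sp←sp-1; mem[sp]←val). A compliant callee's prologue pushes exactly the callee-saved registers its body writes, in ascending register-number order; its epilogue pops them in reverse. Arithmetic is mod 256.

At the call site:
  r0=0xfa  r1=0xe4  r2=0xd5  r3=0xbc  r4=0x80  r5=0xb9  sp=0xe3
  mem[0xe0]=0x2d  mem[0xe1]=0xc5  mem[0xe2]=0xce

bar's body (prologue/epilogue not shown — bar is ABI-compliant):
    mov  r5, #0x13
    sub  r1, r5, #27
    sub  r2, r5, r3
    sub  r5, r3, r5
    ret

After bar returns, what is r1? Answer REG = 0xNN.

prologue: push r2 → mem[0xe2]=0xd5, sp=0xe2
prologue: push r5 → mem[0xe1]=0xb9, sp=0xe1
body[0] mov  r5, #0x13 → r5=0x13
body[1] sub  r1, r5, #27 → r1=0xf8
body[2] sub  r2, r5, r3 → r2=0x57
body[3] sub  r5, r3, r5 → r5=0xa9
epilogue: pop r5=0xb9, sp=0xe2
epilogue: pop r2=0xd5, sp=0xe3
r1 is caller-saved → body value

REG = 0xf8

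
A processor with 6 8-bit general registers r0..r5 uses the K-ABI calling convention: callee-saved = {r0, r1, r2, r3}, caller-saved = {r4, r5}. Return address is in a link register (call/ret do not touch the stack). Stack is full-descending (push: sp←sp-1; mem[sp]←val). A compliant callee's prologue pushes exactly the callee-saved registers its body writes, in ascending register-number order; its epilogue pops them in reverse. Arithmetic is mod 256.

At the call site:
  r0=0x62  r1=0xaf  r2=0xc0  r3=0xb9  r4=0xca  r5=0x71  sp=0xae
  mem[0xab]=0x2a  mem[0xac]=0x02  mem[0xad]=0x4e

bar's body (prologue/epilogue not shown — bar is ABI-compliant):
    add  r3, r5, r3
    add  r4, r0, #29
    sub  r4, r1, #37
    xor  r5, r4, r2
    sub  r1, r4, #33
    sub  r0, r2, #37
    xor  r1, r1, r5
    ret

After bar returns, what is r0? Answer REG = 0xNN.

prologue: push r0 -> mem[0xad]=0x62, sp=0xad
prologue: push r1 -> mem[0xac]=0xaf, sp=0xac
prologue: push r3 -> mem[0xab]=0xb9, sp=0xab
body[0] add  r3, r5, r3 -> r3=0x2a
body[1] add  r4, r0, #29 -> r4=0x7f
body[2] sub  r4, r1, #37 -> r4=0x8a
body[3] xor  r5, r4, r2 -> r5=0x4a
body[4] sub  r1, r4, #33 -> r1=0x69
body[5] sub  r0, r2, #37 -> r0=0x9b
body[6] xor  r1, r1, r5 -> r1=0x23
epilogue: pop r3=0xb9, sp=0xac
epilogue: pop r1=0xaf, sp=0xad
epilogue: pop r0=0x62, sp=0xae
r0 is callee-saved -> restored

REG = 0x62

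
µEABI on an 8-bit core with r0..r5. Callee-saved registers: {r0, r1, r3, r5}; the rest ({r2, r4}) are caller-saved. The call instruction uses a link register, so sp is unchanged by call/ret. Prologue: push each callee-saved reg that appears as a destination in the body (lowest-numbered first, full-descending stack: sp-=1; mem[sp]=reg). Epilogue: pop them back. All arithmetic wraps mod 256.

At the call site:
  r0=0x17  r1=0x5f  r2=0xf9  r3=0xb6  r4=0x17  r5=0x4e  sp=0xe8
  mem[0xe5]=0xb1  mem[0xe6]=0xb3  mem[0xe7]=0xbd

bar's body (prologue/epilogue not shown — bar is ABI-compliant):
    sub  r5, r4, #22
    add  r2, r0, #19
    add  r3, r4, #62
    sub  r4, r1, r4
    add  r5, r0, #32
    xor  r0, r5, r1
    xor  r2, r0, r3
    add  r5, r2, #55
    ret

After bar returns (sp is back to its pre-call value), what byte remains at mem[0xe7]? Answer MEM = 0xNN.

MEM = 0x17

prologue: push r0 → mem[0xe7]=0x17, sp=0xe7
prologue: push r3 → mem[0xe6]=0xb6, sp=0xe6
prologue: push r5 → mem[0xe5]=0x4e, sp=0xe5
body[0] sub  r5, r4, #22 → r5=0x01
body[1] add  r2, r0, #19 → r2=0x2a
body[2] add  r3, r4, #62 → r3=0x55
body[3] sub  r4, r1, r4 → r4=0x48
body[4] add  r5, r0, #32 → r5=0x37
body[5] xor  r0, r5, r1 → r0=0x68
body[6] xor  r2, r0, r3 → r2=0x3d
body[7] add  r5, r2, #55 → r5=0x74
epilogue: pop r5=0x4e, sp=0xe6
epilogue: pop r3=0xb6, sp=0xe7
epilogue: pop r0=0x17, sp=0xe8
prologue pushed ['r0', 'r3', 'r5'] at ['0xe7', '0xe6', '0xe5']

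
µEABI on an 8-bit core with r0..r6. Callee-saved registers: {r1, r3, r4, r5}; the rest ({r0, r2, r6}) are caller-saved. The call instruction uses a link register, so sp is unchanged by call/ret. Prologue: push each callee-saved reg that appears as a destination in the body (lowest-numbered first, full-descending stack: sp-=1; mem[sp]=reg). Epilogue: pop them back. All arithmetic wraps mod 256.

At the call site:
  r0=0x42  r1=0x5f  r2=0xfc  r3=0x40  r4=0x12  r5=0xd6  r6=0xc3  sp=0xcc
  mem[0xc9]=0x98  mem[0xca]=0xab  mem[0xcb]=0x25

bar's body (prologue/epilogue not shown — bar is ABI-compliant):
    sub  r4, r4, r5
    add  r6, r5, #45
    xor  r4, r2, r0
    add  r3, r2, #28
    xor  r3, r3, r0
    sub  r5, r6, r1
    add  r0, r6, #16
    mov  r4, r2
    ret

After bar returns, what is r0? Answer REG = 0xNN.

REG = 0x13

prologue: push r3 -> mem[0xcb]=0x40, sp=0xcb
prologue: push r4 -> mem[0xca]=0x12, sp=0xca
prologue: push r5 -> mem[0xc9]=0xd6, sp=0xc9
body[0] sub  r4, r4, r5 -> r4=0x3c
body[1] add  r6, r5, #45 -> r6=0x03
body[2] xor  r4, r2, r0 -> r4=0xbe
body[3] add  r3, r2, #28 -> r3=0x18
body[4] xor  r3, r3, r0 -> r3=0x5a
body[5] sub  r5, r6, r1 -> r5=0xa4
body[6] add  r0, r6, #16 -> r0=0x13
body[7] mov  r4, r2 -> r4=0xfc
epilogue: pop r5=0xd6, sp=0xca
epilogue: pop r4=0x12, sp=0xcb
epilogue: pop r3=0x40, sp=0xcc
r0 is caller-saved -> body value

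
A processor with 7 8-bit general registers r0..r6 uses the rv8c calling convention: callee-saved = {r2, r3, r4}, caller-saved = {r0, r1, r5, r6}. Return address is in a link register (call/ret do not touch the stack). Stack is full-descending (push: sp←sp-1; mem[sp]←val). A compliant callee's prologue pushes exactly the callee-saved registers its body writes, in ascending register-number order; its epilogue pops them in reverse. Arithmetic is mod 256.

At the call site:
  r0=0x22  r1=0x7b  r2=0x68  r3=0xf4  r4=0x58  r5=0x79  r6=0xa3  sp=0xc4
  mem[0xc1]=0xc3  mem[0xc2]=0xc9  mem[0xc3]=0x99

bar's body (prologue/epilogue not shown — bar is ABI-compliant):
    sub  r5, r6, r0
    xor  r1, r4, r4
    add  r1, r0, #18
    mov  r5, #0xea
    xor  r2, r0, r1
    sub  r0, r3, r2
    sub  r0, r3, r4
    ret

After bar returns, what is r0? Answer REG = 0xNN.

prologue: push r2 -> mem[0xc3]=0x68, sp=0xc3
body[0] sub  r5, r6, r0 -> r5=0x81
body[1] xor  r1, r4, r4 -> r1=0x00
body[2] add  r1, r0, #18 -> r1=0x34
body[3] mov  r5, #0xea -> r5=0xea
body[4] xor  r2, r0, r1 -> r2=0x16
body[5] sub  r0, r3, r2 -> r0=0xde
body[6] sub  r0, r3, r4 -> r0=0x9c
epilogue: pop r2=0x68, sp=0xc4
r0 is caller-saved -> body value

REG = 0x9c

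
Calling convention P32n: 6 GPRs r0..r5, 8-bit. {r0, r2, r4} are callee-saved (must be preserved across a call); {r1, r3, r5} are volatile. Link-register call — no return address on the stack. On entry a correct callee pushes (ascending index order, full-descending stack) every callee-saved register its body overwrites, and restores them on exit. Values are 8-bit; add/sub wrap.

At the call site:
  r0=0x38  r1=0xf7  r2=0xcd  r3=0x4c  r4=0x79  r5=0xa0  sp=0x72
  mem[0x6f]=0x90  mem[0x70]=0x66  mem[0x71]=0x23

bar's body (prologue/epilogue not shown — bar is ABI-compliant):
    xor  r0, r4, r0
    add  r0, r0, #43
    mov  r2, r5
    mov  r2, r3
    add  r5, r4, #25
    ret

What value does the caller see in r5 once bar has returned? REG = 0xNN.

REG = 0x92

prologue: push r0 → mem[0x71]=0x38, sp=0x71
prologue: push r2 → mem[0x70]=0xcd, sp=0x70
body[0] xor  r0, r4, r0 → r0=0x41
body[1] add  r0, r0, #43 → r0=0x6c
body[2] mov  r2, r5 → r2=0xa0
body[3] mov  r2, r3 → r2=0x4c
body[4] add  r5, r4, #25 → r5=0x92
epilogue: pop r2=0xcd, sp=0x71
epilogue: pop r0=0x38, sp=0x72
r5 is caller-saved → body value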